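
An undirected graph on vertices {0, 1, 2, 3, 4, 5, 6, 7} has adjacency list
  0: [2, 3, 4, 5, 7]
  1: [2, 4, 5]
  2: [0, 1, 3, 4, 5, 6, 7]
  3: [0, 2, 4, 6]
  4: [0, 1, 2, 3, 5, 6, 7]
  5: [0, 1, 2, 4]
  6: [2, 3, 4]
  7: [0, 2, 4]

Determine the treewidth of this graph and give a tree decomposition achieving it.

The largest bag has 4 vertices, giving width 3; this decomposition certifies tw(G) ≤ 3. On the other hand G contains the 4-clique {0, 2, 3, 4}. A clique must lie in a single bag of any decomposition, so no decomposition can have width below 3. Therefore the treewidth is 3.

Treewidth 3.
Bags: B1 = {0, 2, 4, 5}  B2 = {0, 2, 4, 7}  B3 = {0, 2, 3, 4}  B4 = {1, 2, 4, 5}  B5 = {2, 3, 4, 6}
Tree: B1–B2, B2–B3, B1–B4, B3–B5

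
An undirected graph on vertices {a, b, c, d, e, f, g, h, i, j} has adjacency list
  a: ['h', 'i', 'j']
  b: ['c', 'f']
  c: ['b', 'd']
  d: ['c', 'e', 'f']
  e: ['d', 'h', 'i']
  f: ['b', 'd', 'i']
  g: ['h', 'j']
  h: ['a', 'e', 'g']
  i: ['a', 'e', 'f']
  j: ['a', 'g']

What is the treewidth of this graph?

A width-2 tree decomposition is:
Bags: B1 = {a, g, j}  B2 = {a, g, h}  B3 = {a, h, i}  B4 = {e, h, i}  B5 = {e, f, i}  B6 = {d, e, f}  B7 = {b, d, f}  B8 = {b, c, d}
Tree: B1–B2, B2–B3, B3–B4, B4–B5, B5–B6, B6–B7, B7–B8
The largest bag has 3 vertices, giving width 2; this decomposition certifies tw(G) ≤ 2. Since j–g–h–a–j is a cycle in G, G is not acyclic. Forests are exactly the graphs of treewidth ≤ 1, so tw(G) ≥ 2. The upper and lower bounds meet at 2, so that is the treewidth.

2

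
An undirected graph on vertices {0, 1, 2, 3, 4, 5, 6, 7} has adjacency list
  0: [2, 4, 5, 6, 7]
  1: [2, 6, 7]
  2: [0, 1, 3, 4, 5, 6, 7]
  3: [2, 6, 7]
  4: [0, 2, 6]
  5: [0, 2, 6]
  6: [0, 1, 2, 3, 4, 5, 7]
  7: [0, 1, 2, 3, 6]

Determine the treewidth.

3

A width-3 tree decomposition is:
Bags: B1 = {2, 3, 6, 7}  B2 = {0, 2, 6, 7}  B3 = {1, 2, 6, 7}  B4 = {0, 2, 4, 6}  B5 = {0, 2, 5, 6}
Tree: B1–B2, B2–B3, B2–B4, B2–B5
Every bag has size at most 4, so the width is 4 − 1 = 3 and tw(G) ≤ 3. Conversely, {0, 2, 4, 6} is a clique of size 4, and the vertices of any clique must share a bag in every tree decomposition; so some bag has ≥ 4 vertices and tw(G) ≥ 3. Therefore the treewidth is 3.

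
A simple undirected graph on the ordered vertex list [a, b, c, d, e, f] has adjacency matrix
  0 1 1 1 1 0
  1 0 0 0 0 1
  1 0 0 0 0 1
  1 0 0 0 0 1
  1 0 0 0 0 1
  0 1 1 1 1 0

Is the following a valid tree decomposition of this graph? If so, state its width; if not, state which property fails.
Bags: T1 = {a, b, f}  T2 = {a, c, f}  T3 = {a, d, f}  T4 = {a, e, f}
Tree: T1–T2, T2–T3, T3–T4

Yes; width 2.

Checking the three conditions: (i) the bags cover all of {a, b, c, d, e, f}; (ii) for each edge, some bag contains both endpoints; (iii) the bags containing any fixed vertex form a subtree. All hold, so the decomposition is valid with width 3 − 1 = 2.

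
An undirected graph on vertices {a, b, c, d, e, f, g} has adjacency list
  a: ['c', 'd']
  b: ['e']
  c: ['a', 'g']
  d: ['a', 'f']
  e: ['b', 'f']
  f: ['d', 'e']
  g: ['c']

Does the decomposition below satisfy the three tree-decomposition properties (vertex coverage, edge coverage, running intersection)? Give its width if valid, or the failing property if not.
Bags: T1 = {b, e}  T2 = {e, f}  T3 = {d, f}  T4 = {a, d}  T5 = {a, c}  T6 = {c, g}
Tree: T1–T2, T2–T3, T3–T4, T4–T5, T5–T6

Vertex coverage: the bags together contain {a, b, c, d, e, f, g}, the full vertex set. Edge coverage: each edge of G has both endpoints in at least one bag. Running intersection: for every vertex, the bags containing it form a connected subtree. All three properties hold, so this is a valid tree decomposition of width max|bag| − 1 = 1, and hence tw(G) ≤ 1.

Yes; width 1.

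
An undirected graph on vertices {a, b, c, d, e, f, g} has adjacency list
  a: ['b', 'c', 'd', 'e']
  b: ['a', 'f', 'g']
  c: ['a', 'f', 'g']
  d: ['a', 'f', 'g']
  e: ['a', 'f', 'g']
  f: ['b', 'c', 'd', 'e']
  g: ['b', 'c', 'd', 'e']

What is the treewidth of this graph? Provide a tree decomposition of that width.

Each bag holds 4 vertices, so the decomposition has width 3, which upper-bounds the treewidth. For the lower bound: the 4 vertex sets {b,g}, {d,f}, {a}, {e} are disjoint, each induces a connected subgraph, and every pair is joined by at least one edge of G. Contracting each set to a single vertex therefore yields K_{4} as a minor, and since treewidth is minor-monotone, tw(G) ≥ tw(K_{4}) = 3. Combining the bounds, tw(G) = 3.

Treewidth 3.
One such decomposition:
Bags: B1 = {a, b, f, g}  B2 = {a, d, f, g}  B3 = {a, e, f, g}  B4 = {a, c, f, g}
Tree: B1–B2, B2–B3, B3–B4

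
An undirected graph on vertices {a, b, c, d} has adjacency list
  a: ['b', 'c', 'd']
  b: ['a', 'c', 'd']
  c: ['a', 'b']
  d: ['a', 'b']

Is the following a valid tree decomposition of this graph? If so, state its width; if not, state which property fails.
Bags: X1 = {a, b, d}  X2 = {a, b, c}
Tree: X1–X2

Yes; width 2.

Every vertex of G appears in some bag (union = {a, b, c, d}); every edge is covered by a bag; and for each vertex v the set of bags containing v is connected in the bag tree. The decomposition is therefore valid. The largest bag has 3 vertices, so the width is 2.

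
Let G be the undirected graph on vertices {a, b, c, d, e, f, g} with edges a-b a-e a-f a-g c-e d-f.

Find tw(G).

A width-1 tree decomposition is:
Bags: B1 = {a, e}  B2 = {a, g}  B3 = {a, f}  B4 = {d, f}  B5 = {c, e}  B6 = {a, b}
Tree: B1–B2, B2–B3, B3–B4, B1–B5, B1–B6
The largest bag has 2 vertices, giving width 1; this decomposition certifies tw(G) ≤ 1. Any graph with an edge has treewidth ≥ 1, and G has the edge a–e. Therefore the treewidth is 1.

1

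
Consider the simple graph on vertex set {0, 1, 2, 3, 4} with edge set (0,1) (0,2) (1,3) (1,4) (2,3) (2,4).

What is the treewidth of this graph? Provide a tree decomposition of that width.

Every bag has size at most 3, so the width is 3 − 1 = 2 and tw(G) ≤ 2. Since 2–4–1–0–2 is a cycle in G, G is not acyclic. Forests are exactly the graphs of treewidth ≤ 1, so tw(G) ≥ 2. The upper and lower bounds meet at 2, so that is the treewidth.

Treewidth 2.
Bags: B1 = {1, 2, 4}  B2 = {0, 1, 2}  B3 = {1, 2, 3}
Tree: B1–B2, B2–B3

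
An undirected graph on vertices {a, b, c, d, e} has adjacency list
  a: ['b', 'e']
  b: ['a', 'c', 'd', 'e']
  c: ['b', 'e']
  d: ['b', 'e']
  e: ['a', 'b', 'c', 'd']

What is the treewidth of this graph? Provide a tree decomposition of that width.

Each bag holds 3 vertices, so the decomposition has width 2, which upper-bounds the treewidth. Conversely, {b, d, e} is a clique of size 3, and the vertices of any clique must share a bag in every tree decomposition; so some bag has ≥ 3 vertices and tw(G) ≥ 2. Hence tw(G) = 2 exactly.

Treewidth 2.
One such decomposition:
Bags: B1 = {b, c, e}  B2 = {a, b, e}  B3 = {b, d, e}
Tree: B1–B2, B1–B3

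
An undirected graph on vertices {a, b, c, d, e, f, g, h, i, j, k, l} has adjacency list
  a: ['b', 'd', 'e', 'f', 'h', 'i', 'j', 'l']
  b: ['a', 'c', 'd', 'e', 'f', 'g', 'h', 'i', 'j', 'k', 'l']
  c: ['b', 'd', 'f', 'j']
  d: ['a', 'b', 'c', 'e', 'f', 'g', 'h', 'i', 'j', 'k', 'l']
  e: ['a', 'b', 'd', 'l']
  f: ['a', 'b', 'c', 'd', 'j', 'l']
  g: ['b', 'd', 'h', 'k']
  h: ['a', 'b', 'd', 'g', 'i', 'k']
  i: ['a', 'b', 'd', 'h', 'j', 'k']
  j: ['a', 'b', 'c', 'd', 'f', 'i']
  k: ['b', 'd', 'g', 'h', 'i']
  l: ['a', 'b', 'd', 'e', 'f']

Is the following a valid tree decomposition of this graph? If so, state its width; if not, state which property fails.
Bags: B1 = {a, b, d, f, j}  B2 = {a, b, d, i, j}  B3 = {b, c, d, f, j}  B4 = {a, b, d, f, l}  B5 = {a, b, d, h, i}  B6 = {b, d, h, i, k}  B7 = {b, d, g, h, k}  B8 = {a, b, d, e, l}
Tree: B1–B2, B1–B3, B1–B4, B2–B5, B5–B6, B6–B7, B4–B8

Vertex coverage: the bags together contain {a, b, c, d, e, f, g, h, i, j, k, l}, the full vertex set. Edge coverage: each edge of G has both endpoints in at least one bag. Running intersection: for every vertex, the bags containing it form a connected subtree. All three properties hold, so this is a valid tree decomposition of width max|bag| − 1 = 4, and hence tw(G) ≤ 4.

Yes; width 4.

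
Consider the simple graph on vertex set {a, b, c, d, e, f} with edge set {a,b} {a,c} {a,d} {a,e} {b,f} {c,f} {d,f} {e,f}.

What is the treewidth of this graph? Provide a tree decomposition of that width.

The largest bag has 3 vertices, giving width 2; this decomposition certifies tw(G) ≤ 2. The edges b–f–d–a–b form a cycle, so G is not a tree and its treewidth is at least 2. The upper and lower bounds meet at 2, so that is the treewidth.

Treewidth 2.
One optimal decomposition is:
Bags: B1 = {a, b, f}  B2 = {a, d, f}  B3 = {a, e, f}  B4 = {a, c, f}
Tree: B1–B2, B2–B3, B3–B4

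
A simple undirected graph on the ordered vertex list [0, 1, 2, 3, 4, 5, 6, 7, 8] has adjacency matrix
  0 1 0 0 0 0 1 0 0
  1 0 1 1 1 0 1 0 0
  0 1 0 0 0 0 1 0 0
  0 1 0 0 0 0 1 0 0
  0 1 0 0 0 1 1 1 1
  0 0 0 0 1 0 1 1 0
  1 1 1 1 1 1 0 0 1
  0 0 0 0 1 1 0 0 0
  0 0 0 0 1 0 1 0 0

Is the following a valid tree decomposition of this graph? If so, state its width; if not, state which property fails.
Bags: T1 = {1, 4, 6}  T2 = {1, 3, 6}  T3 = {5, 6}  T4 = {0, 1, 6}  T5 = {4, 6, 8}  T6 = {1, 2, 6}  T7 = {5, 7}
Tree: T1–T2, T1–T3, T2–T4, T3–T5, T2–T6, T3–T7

A tree decomposition must satisfy three properties: every vertex lies in some bag; for every edge, both endpoints lie together in some bag; and for every vertex, the bags containing it form a connected subtree. Here edge (4,5) lies in no bag, so the decomposition is invalid.

No — edge (4,5) lies in no bag.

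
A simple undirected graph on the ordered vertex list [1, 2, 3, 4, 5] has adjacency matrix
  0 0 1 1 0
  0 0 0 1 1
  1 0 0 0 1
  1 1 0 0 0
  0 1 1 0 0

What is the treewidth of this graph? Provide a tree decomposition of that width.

Each bag holds 3 vertices, so the decomposition has width 2, which upper-bounds the treewidth. Since 1–3–5–2–4–1 is a cycle in G, G is not acyclic. Forests are exactly the graphs of treewidth ≤ 1, so tw(G) ≥ 2. Combining the bounds, tw(G) = 2.

Treewidth 2.
One such decomposition:
Bags: B1 = {1, 3, 5}  B2 = {1, 2, 5}  B3 = {1, 2, 4}
Tree: B1–B2, B2–B3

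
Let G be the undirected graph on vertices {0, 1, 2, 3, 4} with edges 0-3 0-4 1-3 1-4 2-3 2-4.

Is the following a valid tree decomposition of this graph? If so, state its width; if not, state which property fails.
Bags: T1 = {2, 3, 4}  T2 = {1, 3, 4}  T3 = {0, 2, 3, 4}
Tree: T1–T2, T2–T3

No — bags containing vertex 2 are not connected in the tree.

A tree decomposition must satisfy three properties: every vertex lies in some bag; for every edge, both endpoints lie together in some bag; and for every vertex, the bags containing it form a connected subtree. Here bags containing vertex 2 are not connected in the tree, so the decomposition is invalid.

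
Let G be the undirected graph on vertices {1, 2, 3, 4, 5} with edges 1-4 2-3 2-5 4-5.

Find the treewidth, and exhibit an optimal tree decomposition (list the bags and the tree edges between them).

Each bag holds 2 vertices, so the decomposition has width 1, which upper-bounds the treewidth. Any graph with an edge has treewidth ≥ 1, and G has the edge 3–2. Combining the bounds, tw(G) = 1.

Treewidth 1.
Bags: B1 = {2, 3}  B2 = {2, 5}  B3 = {4, 5}  B4 = {1, 4}
Tree: B1–B2, B2–B3, B3–B4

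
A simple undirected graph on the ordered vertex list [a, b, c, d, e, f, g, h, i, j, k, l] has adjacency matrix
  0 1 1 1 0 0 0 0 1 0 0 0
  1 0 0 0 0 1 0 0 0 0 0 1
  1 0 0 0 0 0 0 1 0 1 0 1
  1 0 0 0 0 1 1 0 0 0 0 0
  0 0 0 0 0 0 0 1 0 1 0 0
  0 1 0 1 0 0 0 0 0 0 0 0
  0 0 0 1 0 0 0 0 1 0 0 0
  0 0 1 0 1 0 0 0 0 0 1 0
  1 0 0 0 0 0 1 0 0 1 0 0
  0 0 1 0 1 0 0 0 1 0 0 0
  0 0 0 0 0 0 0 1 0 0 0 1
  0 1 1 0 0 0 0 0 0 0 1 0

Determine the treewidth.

3

A width-3 tree decomposition is:
Bags: B1 = {b, d, f, g}  B2 = {a, b, d, g}  B3 = {a, b, g, i}  B4 = {a, b, i, l}  B5 = {a, c, i, l}  B6 = {c, i, j, l}  B7 = {c, j, k, l}  B8 = {c, h, j, k}  B9 = {e, h, j, k}
Tree: B1–B2, B2–B3, B3–B4, B4–B5, B5–B6, B6–B7, B7–B8, B8–B9
The largest bag has 4 vertices, giving width 3; this decomposition certifies tw(G) ≤ 3. For the lower bound: the 4 vertex sets {d,f,g}, {b}, {a}, {c,i,j,l} are disjoint, each induces a connected subgraph, and every pair is joined by at least one edge of G. Contracting each set to a single vertex therefore yields K_{4} as a minor, and since treewidth is minor-monotone, tw(G) ≥ tw(K_{4}) = 3. Therefore the treewidth is 3.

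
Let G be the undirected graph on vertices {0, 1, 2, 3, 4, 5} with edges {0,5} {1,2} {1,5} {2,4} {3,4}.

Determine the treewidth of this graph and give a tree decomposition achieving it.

Treewidth 1.
One such decomposition:
Bags: B1 = {3, 4}  B2 = {2, 4}  B3 = {1, 2}  B4 = {1, 5}  B5 = {0, 5}
Tree: B1–B2, B2–B3, B3–B4, B4–B5

The largest bag has 2 vertices, giving width 1; this decomposition certifies tw(G) ≤ 1. Since G has at least one edge (e.g. 3–4), it is not an edgeless graph, so tw(G) ≥ 1. Therefore the treewidth is 1.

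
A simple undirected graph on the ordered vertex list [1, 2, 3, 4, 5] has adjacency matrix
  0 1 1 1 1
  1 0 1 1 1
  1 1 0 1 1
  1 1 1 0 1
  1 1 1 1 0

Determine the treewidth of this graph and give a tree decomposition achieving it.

With just one bag of size 5, the width is 5 − 1 = 4, so tw(G) ≤ 4. On the other hand G contains the 5-clique {1, 2, 3, 4, 5}. A clique must lie in a single bag of any decomposition, so no decomposition can have width below 4. Therefore the treewidth is 4.

Treewidth 4.
One such decomposition:
Bags: B1 = {1, 2, 3, 4, 5}
Tree: (single bag)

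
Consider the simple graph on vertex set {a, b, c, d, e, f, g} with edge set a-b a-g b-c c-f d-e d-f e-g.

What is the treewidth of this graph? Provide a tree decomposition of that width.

Treewidth 2.
One such decomposition:
Bags: B1 = {d, e, f}  B2 = {c, e, f}  B3 = {b, c, e}  B4 = {a, b, e}  B5 = {a, e, g}
Tree: B1–B2, B2–B3, B3–B4, B4–B5

The largest bag has 3 vertices, giving width 2; this decomposition certifies tw(G) ≤ 2. For the lower bound, G contains the cycle e–d–f–c–b–a–g–e, so G is not a forest; only forests have treewidth ≤ 1, hence tw(G) ≥ 2. Therefore the treewidth is 2.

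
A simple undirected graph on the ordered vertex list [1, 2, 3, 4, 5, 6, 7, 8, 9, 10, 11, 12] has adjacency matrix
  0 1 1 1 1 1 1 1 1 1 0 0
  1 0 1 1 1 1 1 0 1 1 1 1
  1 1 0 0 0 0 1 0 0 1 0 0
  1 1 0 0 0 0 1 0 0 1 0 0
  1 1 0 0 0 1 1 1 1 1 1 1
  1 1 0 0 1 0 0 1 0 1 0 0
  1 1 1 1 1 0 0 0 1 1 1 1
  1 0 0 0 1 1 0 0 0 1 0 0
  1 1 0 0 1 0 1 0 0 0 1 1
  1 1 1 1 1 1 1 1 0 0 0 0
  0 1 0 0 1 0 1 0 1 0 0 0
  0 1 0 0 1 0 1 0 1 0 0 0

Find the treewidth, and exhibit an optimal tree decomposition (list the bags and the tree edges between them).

Treewidth 4.
Bags: B1 = {1, 2, 4, 7, 10}  B2 = {1, 2, 5, 7, 10}  B3 = {1, 2, 5, 6, 10}  B4 = {1, 2, 5, 7, 9}  B5 = {1, 2, 3, 7, 10}  B6 = {1, 5, 6, 8, 10}  B7 = {2, 5, 7, 9, 11}  B8 = {2, 5, 7, 9, 12}
Tree: B1–B2, B2–B3, B2–B4, B2–B5, B3–B6, B4–B7, B4–B8

The largest bag has 5 vertices, giving width 4; this decomposition certifies tw(G) ≤ 4. For the lower bound, the 5 vertices {1, 5, 6, 8, 10} are pairwise adjacent, and any tree decomposition puts a clique entirely inside one bag — forcing width ≥ 4. Combining the bounds, tw(G) = 4.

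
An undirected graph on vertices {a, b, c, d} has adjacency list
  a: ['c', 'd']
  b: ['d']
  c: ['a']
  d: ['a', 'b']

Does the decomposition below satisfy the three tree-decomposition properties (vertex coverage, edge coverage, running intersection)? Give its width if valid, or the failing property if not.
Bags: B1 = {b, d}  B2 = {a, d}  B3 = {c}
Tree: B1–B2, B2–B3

No — edge (a,c) lies in no bag.

A tree decomposition must satisfy three properties: every vertex lies in some bag; for every edge, both endpoints lie together in some bag; and for every vertex, the bags containing it form a connected subtree. Here edge (a,c) lies in no bag, so the decomposition is invalid.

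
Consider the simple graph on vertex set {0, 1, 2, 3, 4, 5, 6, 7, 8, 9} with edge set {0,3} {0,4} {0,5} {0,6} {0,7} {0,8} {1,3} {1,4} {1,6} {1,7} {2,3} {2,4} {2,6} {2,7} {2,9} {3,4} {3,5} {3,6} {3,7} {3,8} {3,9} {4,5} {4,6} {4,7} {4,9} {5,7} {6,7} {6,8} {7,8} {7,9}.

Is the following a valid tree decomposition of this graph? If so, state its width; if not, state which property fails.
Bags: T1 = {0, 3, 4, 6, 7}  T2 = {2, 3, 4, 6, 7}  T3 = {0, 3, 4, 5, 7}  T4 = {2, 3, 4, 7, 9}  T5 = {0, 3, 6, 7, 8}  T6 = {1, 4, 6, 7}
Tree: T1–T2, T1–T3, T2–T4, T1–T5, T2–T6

A tree decomposition must satisfy three properties: every vertex lies in some bag; for every edge, both endpoints lie together in some bag; and for every vertex, the bags containing it form a connected subtree. Here edge (3,1) lies in no bag, so the decomposition is invalid.

No — edge (3,1) lies in no bag.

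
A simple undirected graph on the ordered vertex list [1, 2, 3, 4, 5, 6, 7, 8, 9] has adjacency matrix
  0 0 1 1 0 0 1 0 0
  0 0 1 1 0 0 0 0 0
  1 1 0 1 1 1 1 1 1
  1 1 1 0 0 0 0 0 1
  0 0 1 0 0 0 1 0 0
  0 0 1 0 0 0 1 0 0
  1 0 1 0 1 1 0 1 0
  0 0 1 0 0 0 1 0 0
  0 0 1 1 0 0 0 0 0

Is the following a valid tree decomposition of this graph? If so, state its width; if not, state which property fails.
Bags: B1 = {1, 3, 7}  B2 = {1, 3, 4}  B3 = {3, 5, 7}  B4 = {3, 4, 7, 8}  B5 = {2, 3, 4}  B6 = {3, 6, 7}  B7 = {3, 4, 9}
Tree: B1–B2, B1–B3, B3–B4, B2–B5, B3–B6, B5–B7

No — bags containing vertex 4 are not connected in the tree.

A tree decomposition must satisfy three properties: every vertex lies in some bag; for every edge, both endpoints lie together in some bag; and for every vertex, the bags containing it form a connected subtree. Here bags containing vertex 4 are not connected in the tree, so the decomposition is invalid.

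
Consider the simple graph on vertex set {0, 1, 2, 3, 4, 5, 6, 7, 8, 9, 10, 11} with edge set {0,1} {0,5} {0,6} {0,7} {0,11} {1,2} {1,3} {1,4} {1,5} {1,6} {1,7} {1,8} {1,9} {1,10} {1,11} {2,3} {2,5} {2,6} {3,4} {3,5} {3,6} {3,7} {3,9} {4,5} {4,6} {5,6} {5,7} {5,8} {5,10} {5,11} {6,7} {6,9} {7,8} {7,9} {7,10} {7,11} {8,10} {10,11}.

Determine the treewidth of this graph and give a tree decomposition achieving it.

The largest bag has 5 vertices, giving width 4; this decomposition certifies tw(G) ≤ 4. Conversely, {1, 3, 6, 7, 9} is a clique of size 5, and the vertices of any clique must share a bag in every tree decomposition; so some bag has ≥ 5 vertices and tw(G) ≥ 4. Hence tw(G) = 4 exactly.

Treewidth 4.
One such decomposition:
Bags: B1 = {1, 5, 7, 10, 11}  B2 = {0, 1, 5, 7, 11}  B3 = {1, 5, 7, 8, 10}  B4 = {0, 1, 5, 6, 7}  B5 = {1, 3, 5, 6, 7}  B6 = {1, 3, 6, 7, 9}  B7 = {1, 2, 3, 5, 6}  B8 = {1, 3, 4, 5, 6}
Tree: B1–B2, B1–B3, B2–B4, B4–B5, B5–B6, B5–B7, B7–B8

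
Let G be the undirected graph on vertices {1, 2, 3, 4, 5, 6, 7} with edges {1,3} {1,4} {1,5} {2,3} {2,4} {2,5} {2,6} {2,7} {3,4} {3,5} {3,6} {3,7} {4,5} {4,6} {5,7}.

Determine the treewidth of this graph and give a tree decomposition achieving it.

Treewidth 3.
One optimal decomposition is:
Bags: B1 = {2, 3, 4, 5}  B2 = {2, 3, 4, 6}  B3 = {1, 3, 4, 5}  B4 = {2, 3, 5, 7}
Tree: B1–B2, B1–B3, B1–B4

Each bag holds 4 vertices, so the decomposition has width 3, which upper-bounds the treewidth. For the lower bound, the 4 vertices {1, 3, 4, 5} are pairwise adjacent, and any tree decomposition puts a clique entirely inside one bag — forcing width ≥ 3. Therefore the treewidth is 3.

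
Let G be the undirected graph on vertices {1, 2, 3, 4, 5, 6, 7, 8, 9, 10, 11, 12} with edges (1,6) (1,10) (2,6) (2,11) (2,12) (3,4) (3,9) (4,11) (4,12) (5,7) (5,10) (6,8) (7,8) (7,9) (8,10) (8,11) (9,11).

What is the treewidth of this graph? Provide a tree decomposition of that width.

Treewidth 3.
One such decomposition:
Bags: B1 = {1, 5, 6, 10}  B2 = {5, 6, 8, 10}  B3 = {5, 6, 7, 8}  B4 = {2, 6, 7, 8}  B5 = {2, 7, 8, 11}  B6 = {2, 7, 9, 11}  B7 = {2, 9, 11, 12}  B8 = {4, 9, 11, 12}  B9 = {3, 4, 9, 12}
Tree: B1–B2, B2–B3, B3–B4, B4–B5, B5–B6, B6–B7, B7–B8, B8–B9

Each bag holds 4 vertices, so the decomposition has width 3, which upper-bounds the treewidth. For the lower bound: the 4 vertex sets {1,5,10}, {6}, {8}, {2,7,9,11} are disjoint, each induces a connected subgraph, and every pair is joined by at least one edge of G. Contracting each set to a single vertex therefore yields K_{4} as a minor, and since treewidth is minor-monotone, tw(G) ≥ tw(K_{4}) = 3. Combining the bounds, tw(G) = 3.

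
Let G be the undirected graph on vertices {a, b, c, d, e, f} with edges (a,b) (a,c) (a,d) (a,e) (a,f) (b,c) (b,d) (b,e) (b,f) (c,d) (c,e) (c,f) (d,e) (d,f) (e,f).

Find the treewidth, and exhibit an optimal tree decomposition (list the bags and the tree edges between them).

Treewidth 5.
One optimal decomposition is:
Bags: B1 = {a, b, c, d, e, f}
Tree: (single bag)

With just one bag of size 6, the width is 6 − 1 = 5, so tw(G) ≤ 5. For the lower bound, the 6 vertices {a, b, c, d, e, f} are pairwise adjacent, and any tree decomposition puts a clique entirely inside one bag — forcing width ≥ 5. Combining the bounds, tw(G) = 5.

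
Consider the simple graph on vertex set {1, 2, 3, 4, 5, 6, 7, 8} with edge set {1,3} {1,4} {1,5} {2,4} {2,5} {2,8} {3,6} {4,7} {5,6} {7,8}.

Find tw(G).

A width-2 tree decomposition is:
Bags: B1 = {4, 7, 8}  B2 = {2, 4, 8}  B3 = {1, 2, 4}  B4 = {1, 2, 5}  B5 = {1, 3, 5}  B6 = {3, 5, 6}
Tree: B1–B2, B2–B3, B3–B4, B4–B5, B5–B6
Every bag has size at most 3, so the width is 3 − 1 = 2 and tw(G) ≤ 2. The edges 7–8–2–4–7 form a cycle, so G is not a tree and its treewidth is at least 2. Therefore the treewidth is 2.

2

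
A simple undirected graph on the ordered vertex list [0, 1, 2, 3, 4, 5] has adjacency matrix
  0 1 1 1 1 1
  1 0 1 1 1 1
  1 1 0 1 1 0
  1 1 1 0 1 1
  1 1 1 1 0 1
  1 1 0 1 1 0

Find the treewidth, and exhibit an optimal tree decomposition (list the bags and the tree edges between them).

Treewidth 4.
One such decomposition:
Bags: B1 = {0, 1, 2, 3, 4}  B2 = {0, 1, 3, 4, 5}
Tree: B1–B2

Each bag holds 5 vertices, so the decomposition has width 4, which upper-bounds the treewidth. Conversely, {0, 1, 2, 3, 4} is a clique of size 5, and the vertices of any clique must share a bag in every tree decomposition; so some bag has ≥ 5 vertices and tw(G) ≥ 4. Hence tw(G) = 4 exactly.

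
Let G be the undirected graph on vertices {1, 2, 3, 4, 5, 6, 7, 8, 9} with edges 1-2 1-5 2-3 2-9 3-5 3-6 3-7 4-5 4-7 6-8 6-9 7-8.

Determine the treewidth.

3

A width-3 tree decomposition is:
Bags: B1 = {4, 6, 7, 8}  B2 = {3, 4, 6, 7}  B3 = {3, 4, 5, 6}  B4 = {3, 5, 6, 9}  B5 = {2, 3, 5, 9}  B6 = {1, 2, 5, 9}
Tree: B1–B2, B2–B3, B3–B4, B4–B5, B5–B6
Every bag has size at most 4, so the width is 4 − 1 = 3 and tw(G) ≤ 3. For the lower bound: the 4 vertex sets {4,7,8}, {6}, {3}, {1,2,5,9} are disjoint, each induces a connected subgraph, and every pair is joined by at least one edge of G. Contracting each set to a single vertex therefore yields K_{4} as a minor, and since treewidth is minor-monotone, tw(G) ≥ tw(K_{4}) = 3. Hence tw(G) = 3 exactly.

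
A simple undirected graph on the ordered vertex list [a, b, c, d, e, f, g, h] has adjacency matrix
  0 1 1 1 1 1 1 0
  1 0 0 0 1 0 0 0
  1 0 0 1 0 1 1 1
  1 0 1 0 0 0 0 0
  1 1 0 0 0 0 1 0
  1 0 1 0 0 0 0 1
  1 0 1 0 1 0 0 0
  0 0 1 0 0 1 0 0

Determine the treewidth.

A width-2 tree decomposition is:
Bags: B1 = {a, c, g}  B2 = {a, e, g}  B3 = {a, b, e}  B4 = {a, c, f}  B5 = {c, f, h}  B6 = {a, c, d}
Tree: B1–B2, B2–B3, B1–B4, B4–B5, B4–B6
Each bag holds 3 vertices, so the decomposition has width 2, which upper-bounds the treewidth. Conversely, {c, f, h} is a clique of size 3, and the vertices of any clique must share a bag in every tree decomposition; so some bag has ≥ 3 vertices and tw(G) ≥ 2. Hence tw(G) = 2 exactly.

2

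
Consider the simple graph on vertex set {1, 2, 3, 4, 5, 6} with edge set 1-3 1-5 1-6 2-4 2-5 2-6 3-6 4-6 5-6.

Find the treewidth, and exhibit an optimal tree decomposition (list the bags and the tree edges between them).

Treewidth 2.
One optimal decomposition is:
Bags: B1 = {2, 5, 6}  B2 = {1, 5, 6}  B3 = {2, 4, 6}  B4 = {1, 3, 6}
Tree: B1–B2, B1–B3, B2–B4

Each bag holds 3 vertices, so the decomposition has width 2, which upper-bounds the treewidth. On the other hand G contains the 3-clique {1, 3, 6}. A clique must lie in a single bag of any decomposition, so no decomposition can have width below 2. The upper and lower bounds meet at 2, so that is the treewidth.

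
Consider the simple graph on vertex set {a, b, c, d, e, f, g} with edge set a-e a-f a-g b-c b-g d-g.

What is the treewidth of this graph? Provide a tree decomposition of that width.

Treewidth 1.
One optimal decomposition is:
Bags: B1 = {a, g}  B2 = {b, g}  B3 = {a, f}  B4 = {b, c}  B5 = {a, e}  B6 = {d, g}
Tree: B1–B2, B1–B3, B2–B4, B3–B5, B2–B6

Every bag has size at most 2, so the width is 2 − 1 = 1 and tw(G) ≤ 1. Any graph with an edge has treewidth ≥ 1, and G has the edge a–g. The upper and lower bounds meet at 1, so that is the treewidth.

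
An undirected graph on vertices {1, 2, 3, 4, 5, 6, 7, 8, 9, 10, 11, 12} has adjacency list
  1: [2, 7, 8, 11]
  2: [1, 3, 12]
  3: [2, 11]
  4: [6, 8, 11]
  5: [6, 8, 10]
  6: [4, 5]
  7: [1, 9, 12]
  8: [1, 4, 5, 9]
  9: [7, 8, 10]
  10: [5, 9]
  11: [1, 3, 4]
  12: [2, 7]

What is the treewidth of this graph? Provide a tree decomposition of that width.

Each bag holds 4 vertices, so the decomposition has width 3, which upper-bounds the treewidth. For the lower bound: the 4 vertex sets {2,3,12}, {7}, {1}, {4,8,9,11} are disjoint, each induces a connected subgraph, and every pair is joined by at least one edge of G. Contracting each set to a single vertex therefore yields K_{4} as a minor, and since treewidth is minor-monotone, tw(G) ≥ tw(K_{4}) = 3. Hence tw(G) = 3 exactly.

Treewidth 3.
One optimal decomposition is:
Bags: B1 = {2, 3, 7, 12}  B2 = {1, 2, 3, 7}  B3 = {1, 3, 7, 11}  B4 = {1, 7, 9, 11}  B5 = {1, 8, 9, 11}  B6 = {4, 8, 9, 11}  B7 = {4, 8, 9, 10}  B8 = {4, 5, 8, 10}  B9 = {4, 5, 6, 10}
Tree: B1–B2, B2–B3, B3–B4, B4–B5, B5–B6, B6–B7, B7–B8, B8–B9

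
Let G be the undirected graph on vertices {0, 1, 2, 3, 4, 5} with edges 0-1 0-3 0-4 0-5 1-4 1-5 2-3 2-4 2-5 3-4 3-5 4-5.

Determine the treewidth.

3

A width-3 tree decomposition is:
Bags: B1 = {0, 1, 4, 5}  B2 = {0, 3, 4, 5}  B3 = {2, 3, 4, 5}
Tree: B1–B2, B2–B3
Each bag holds 4 vertices, so the decomposition has width 3, which upper-bounds the treewidth. For the lower bound, the 4 vertices {0, 1, 4, 5} are pairwise adjacent, and any tree decomposition puts a clique entirely inside one bag — forcing width ≥ 3. Combining the bounds, tw(G) = 3.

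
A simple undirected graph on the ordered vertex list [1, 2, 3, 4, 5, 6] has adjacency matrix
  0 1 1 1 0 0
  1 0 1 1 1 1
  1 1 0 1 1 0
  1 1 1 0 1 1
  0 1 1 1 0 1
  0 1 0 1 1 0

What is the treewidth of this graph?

A width-3 tree decomposition is:
Bags: B1 = {2, 3, 4, 5}  B2 = {1, 2, 3, 4}  B3 = {2, 4, 5, 6}
Tree: B1–B2, B1–B3
The largest bag has 4 vertices, giving width 3; this decomposition certifies tw(G) ≤ 3. Conversely, {1, 2, 3, 4} is a clique of size 4, and the vertices of any clique must share a bag in every tree decomposition; so some bag has ≥ 4 vertices and tw(G) ≥ 3. The upper and lower bounds meet at 3, so that is the treewidth.

3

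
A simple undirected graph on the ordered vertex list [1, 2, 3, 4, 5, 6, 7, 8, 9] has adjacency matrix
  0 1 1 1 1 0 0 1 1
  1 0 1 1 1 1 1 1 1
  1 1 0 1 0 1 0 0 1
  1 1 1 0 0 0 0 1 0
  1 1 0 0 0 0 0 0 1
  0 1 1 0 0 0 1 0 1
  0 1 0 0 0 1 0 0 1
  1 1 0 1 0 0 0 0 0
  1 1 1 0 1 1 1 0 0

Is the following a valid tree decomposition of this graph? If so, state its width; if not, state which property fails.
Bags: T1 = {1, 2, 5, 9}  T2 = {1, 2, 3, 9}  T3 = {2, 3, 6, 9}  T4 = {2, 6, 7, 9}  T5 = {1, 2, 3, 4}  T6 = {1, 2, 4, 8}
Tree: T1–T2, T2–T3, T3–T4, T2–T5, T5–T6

Every vertex of G appears in some bag (union = {1, 2, 3, 4, 5, 6, 7, 8, 9}); every edge is covered by a bag; and for each vertex v the set of bags containing v is connected in the bag tree. The decomposition is therefore valid. The largest bag has 4 vertices, so the width is 3.

Yes; width 3.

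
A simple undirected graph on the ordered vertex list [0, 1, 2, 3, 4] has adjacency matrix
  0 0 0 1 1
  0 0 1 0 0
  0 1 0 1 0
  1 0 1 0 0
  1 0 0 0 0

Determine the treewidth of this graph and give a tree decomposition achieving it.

Every bag has size at most 2, so the width is 2 − 1 = 1 and tw(G) ≤ 1. Since G has at least one edge (e.g. 4–0), it is not an edgeless graph, so tw(G) ≥ 1. The upper and lower bounds meet at 1, so that is the treewidth.

Treewidth 1.
One such decomposition:
Bags: B1 = {0, 4}  B2 = {0, 3}  B3 = {2, 3}  B4 = {1, 2}
Tree: B1–B2, B2–B3, B3–B4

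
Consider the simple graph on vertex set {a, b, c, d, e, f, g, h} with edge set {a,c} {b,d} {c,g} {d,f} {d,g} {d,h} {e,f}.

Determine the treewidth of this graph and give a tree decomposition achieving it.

Treewidth 1.
One optimal decomposition is:
Bags: B1 = {d, g}  B2 = {d, f}  B3 = {d, h}  B4 = {c, g}  B5 = {b, d}  B6 = {e, f}  B7 = {a, c}
Tree: B1–B2, B1–B3, B1–B4, B1–B5, B2–B6, B4–B7

Every bag has size at most 2, so the width is 2 − 1 = 1 and tw(G) ≤ 1. Since G has at least one edge (e.g. g–d), it is not an edgeless graph, so tw(G) ≥ 1. Combining the bounds, tw(G) = 1.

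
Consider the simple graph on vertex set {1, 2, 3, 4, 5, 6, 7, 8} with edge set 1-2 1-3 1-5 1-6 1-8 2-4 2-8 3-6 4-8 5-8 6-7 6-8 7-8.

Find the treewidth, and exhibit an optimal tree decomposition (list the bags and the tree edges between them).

Treewidth 2.
Bags: B1 = {1, 5, 8}  B2 = {1, 6, 8}  B3 = {1, 2, 8}  B4 = {6, 7, 8}  B5 = {2, 4, 8}  B6 = {1, 3, 6}
Tree: B1–B2, B1–B3, B2–B4, B3–B5, B2–B6

Every bag has size at most 3, so the width is 3 − 1 = 2 and tw(G) ≤ 2. On the other hand G contains the 3-clique {1, 2, 8}. A clique must lie in a single bag of any decomposition, so no decomposition can have width below 2. Hence tw(G) = 2 exactly.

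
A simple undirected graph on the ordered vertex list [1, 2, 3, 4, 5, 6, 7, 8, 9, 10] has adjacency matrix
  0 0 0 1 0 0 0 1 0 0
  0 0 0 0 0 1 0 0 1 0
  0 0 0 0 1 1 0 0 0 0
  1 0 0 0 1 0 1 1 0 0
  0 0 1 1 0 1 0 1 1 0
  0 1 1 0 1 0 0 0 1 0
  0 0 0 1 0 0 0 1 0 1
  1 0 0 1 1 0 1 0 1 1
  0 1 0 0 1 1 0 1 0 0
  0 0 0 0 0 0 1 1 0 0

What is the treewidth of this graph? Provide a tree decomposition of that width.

Treewidth 2.
Bags: B1 = {5, 8, 9}  B2 = {4, 5, 8}  B3 = {5, 6, 9}  B4 = {3, 5, 6}  B5 = {4, 7, 8}  B6 = {7, 8, 10}  B7 = {1, 4, 8}  B8 = {2, 6, 9}
Tree: B1–B2, B1–B3, B3–B4, B2–B5, B5–B6, B2–B7, B3–B8

Every bag has size at most 3, so the width is 3 − 1 = 2 and tw(G) ≤ 2. On the other hand G contains the 3-clique {5, 8, 9}. A clique must lie in a single bag of any decomposition, so no decomposition can have width below 2. Combining the bounds, tw(G) = 2.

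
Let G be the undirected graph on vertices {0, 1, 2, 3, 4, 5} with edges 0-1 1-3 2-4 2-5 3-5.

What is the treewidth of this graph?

1

A width-1 tree decomposition is:
Bags: B1 = {3, 5}  B2 = {1, 3}  B3 = {2, 5}  B4 = {0, 1}  B5 = {2, 4}
Tree: B1–B2, B1–B3, B2–B4, B3–B5
Each bag holds 2 vertices, so the decomposition has width 1, which upper-bounds the treewidth. Since G has at least one edge (e.g. 5–3), it is not an edgeless graph, so tw(G) ≥ 1. Therefore the treewidth is 1.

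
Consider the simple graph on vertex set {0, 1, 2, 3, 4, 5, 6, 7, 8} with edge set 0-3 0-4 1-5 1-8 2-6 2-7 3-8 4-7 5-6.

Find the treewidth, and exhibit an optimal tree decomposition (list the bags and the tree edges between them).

Treewidth 2.
One optimal decomposition is:
Bags: B1 = {1, 5, 6}  B2 = {1, 6, 8}  B3 = {3, 6, 8}  B4 = {0, 3, 6}  B5 = {0, 4, 6}  B6 = {4, 6, 7}  B7 = {2, 6, 7}
Tree: B1–B2, B2–B3, B3–B4, B4–B5, B5–B6, B6–B7

The largest bag has 3 vertices, giving width 2; this decomposition certifies tw(G) ≤ 2. Since 6–5–1–8–3–0–4–7–2–6 is a cycle in G, G is not acyclic. Forests are exactly the graphs of treewidth ≤ 1, so tw(G) ≥ 2. Hence tw(G) = 2 exactly.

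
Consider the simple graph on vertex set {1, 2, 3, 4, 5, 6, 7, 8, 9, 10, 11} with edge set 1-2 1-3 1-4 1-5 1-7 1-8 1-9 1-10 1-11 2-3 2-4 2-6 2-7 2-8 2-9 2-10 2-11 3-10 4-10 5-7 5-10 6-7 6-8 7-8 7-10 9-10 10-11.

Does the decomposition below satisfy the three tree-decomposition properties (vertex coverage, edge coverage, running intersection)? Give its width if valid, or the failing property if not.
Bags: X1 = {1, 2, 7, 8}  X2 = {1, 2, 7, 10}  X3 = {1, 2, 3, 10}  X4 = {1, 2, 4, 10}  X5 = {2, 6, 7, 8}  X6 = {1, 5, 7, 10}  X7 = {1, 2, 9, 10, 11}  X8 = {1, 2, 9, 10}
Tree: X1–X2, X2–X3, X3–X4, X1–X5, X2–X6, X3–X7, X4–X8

A tree decomposition must satisfy three properties: every vertex lies in some bag; for every edge, both endpoints lie together in some bag; and for every vertex, the bags containing it form a connected subtree. Here bags containing vertex 9 are not connected in the tree, so the decomposition is invalid.

No — bags containing vertex 9 are not connected in the tree.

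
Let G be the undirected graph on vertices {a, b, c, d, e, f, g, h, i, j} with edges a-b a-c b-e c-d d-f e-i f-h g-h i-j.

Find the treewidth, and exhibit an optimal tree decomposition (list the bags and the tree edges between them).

Each bag holds 2 vertices, so the decomposition has width 1, which upper-bounds the treewidth. Any graph with an edge has treewidth ≥ 1, and G has the edge g–h. Therefore the treewidth is 1.

Treewidth 1.
One such decomposition:
Bags: B1 = {g, h}  B2 = {f, h}  B3 = {d, f}  B4 = {c, d}  B5 = {a, c}  B6 = {a, b}  B7 = {b, e}  B8 = {e, i}  B9 = {i, j}
Tree: B1–B2, B2–B3, B3–B4, B4–B5, B5–B6, B6–B7, B7–B8, B8–B9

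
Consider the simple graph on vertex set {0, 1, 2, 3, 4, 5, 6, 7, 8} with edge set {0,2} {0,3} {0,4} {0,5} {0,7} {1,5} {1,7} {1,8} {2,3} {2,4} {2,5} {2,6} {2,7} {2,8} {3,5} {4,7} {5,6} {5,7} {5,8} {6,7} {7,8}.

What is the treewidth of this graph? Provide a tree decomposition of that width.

Treewidth 3.
Bags: B1 = {2, 5, 6, 7}  B2 = {0, 2, 5, 7}  B3 = {2, 5, 7, 8}  B4 = {0, 2, 3, 5}  B5 = {0, 2, 4, 7}  B6 = {1, 5, 7, 8}
Tree: B1–B2, B2–B3, B2–B4, B2–B5, B3–B6

Every bag has size at most 4, so the width is 4 − 1 = 3 and tw(G) ≤ 3. Conversely, {1, 5, 7, 8} is a clique of size 4, and the vertices of any clique must share a bag in every tree decomposition; so some bag has ≥ 4 vertices and tw(G) ≥ 3. Hence tw(G) = 3 exactly.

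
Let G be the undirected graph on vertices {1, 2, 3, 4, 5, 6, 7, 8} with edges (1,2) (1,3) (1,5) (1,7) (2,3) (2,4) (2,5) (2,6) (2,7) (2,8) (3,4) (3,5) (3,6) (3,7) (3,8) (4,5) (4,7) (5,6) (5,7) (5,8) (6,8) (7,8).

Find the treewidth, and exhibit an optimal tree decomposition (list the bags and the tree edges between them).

Treewidth 4.
One such decomposition:
Bags: B1 = {1, 2, 3, 5, 7}  B2 = {2, 3, 5, 7, 8}  B3 = {2, 3, 5, 6, 8}  B4 = {2, 3, 4, 5, 7}
Tree: B1–B2, B2–B3, B2–B4

The largest bag has 5 vertices, giving width 4; this decomposition certifies tw(G) ≤ 4. Conversely, {2, 3, 5, 6, 8} is a clique of size 5, and the vertices of any clique must share a bag in every tree decomposition; so some bag has ≥ 5 vertices and tw(G) ≥ 4. The upper and lower bounds meet at 4, so that is the treewidth.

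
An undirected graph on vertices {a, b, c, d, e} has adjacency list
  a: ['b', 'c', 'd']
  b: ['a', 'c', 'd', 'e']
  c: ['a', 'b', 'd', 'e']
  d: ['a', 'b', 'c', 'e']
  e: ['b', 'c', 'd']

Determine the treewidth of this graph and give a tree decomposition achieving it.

Treewidth 3.
One such decomposition:
Bags: B1 = {b, c, d, e}  B2 = {a, b, c, d}
Tree: B1–B2

The largest bag has 4 vertices, giving width 3; this decomposition certifies tw(G) ≤ 3. For the lower bound, the 4 vertices {b, c, d, e} are pairwise adjacent, and any tree decomposition puts a clique entirely inside one bag — forcing width ≥ 3. Combining the bounds, tw(G) = 3.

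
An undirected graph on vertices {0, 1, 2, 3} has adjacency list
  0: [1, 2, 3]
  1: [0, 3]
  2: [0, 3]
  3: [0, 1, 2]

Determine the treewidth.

2

A width-2 tree decomposition is:
Bags: B1 = {0, 2, 3}  B2 = {0, 1, 3}
Tree: B1–B2
Each bag holds 3 vertices, so the decomposition has width 2, which upper-bounds the treewidth. For the lower bound, the 3 vertices {0, 1, 3} are pairwise adjacent, and any tree decomposition puts a clique entirely inside one bag — forcing width ≥ 2. The upper and lower bounds meet at 2, so that is the treewidth.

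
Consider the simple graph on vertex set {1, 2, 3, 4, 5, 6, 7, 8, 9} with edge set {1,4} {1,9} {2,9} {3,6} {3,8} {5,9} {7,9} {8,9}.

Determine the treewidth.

1

A width-1 tree decomposition is:
Bags: B1 = {8, 9}  B2 = {3, 8}  B3 = {1, 9}  B4 = {1, 4}  B5 = {7, 9}  B6 = {3, 6}  B7 = {5, 9}  B8 = {2, 9}
Tree: B1–B2, B1–B3, B3–B4, B3–B5, B2–B6, B3–B7, B7–B8
The largest bag has 2 vertices, giving width 1; this decomposition certifies tw(G) ≤ 1. Any graph with an edge has treewidth ≥ 1, and G has the edge 9–8. Hence tw(G) = 1 exactly.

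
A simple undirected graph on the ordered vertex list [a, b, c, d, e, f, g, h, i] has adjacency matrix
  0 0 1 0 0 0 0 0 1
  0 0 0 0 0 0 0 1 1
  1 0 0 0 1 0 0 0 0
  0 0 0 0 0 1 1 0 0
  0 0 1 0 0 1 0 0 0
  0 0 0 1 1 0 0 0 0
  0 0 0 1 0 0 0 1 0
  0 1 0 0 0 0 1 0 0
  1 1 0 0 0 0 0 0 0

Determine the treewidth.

A width-2 tree decomposition is:
Bags: B1 = {b, h, i}  B2 = {a, h, i}  B3 = {a, c, h}  B4 = {c, e, h}  B5 = {e, f, h}  B6 = {d, f, h}  B7 = {d, g, h}
Tree: B1–B2, B2–B3, B3–B4, B4–B5, B5–B6, B6–B7
The largest bag has 3 vertices, giving width 2; this decomposition certifies tw(G) ≤ 2. For the lower bound, G contains the cycle h–b–i–a–c–e–f–d–g–h, so G is not a forest; only forests have treewidth ≤ 1, hence tw(G) ≥ 2. Hence tw(G) = 2 exactly.

2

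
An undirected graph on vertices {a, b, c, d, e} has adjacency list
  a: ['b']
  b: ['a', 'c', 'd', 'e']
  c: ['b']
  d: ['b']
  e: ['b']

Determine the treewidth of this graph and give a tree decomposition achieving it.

Treewidth 1.
One optimal decomposition is:
Bags: B1 = {b, d}  B2 = {a, b}  B3 = {b, c}  B4 = {b, e}
Tree: B1–B2, B2–B3, B3–B4

The largest bag has 2 vertices, giving width 1; this decomposition certifies tw(G) ≤ 1. Since G has at least one edge (e.g. b–d), it is not an edgeless graph, so tw(G) ≥ 1. The upper and lower bounds meet at 1, so that is the treewidth.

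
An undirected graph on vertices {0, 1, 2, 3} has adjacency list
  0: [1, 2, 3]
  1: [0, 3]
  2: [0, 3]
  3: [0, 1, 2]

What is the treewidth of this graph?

A width-2 tree decomposition is:
Bags: B1 = {0, 1, 3}  B2 = {0, 2, 3}
Tree: B1–B2
Each bag holds 3 vertices, so the decomposition has width 2, which upper-bounds the treewidth. On the other hand G contains the 3-clique {0, 1, 3}. A clique must lie in a single bag of any decomposition, so no decomposition can have width below 2. The upper and lower bounds meet at 2, so that is the treewidth.

2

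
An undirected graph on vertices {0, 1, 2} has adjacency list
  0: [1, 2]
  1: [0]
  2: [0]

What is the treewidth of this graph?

A width-1 tree decomposition is:
Bags: B1 = {0, 1}  B2 = {0, 2}
Tree: B1–B2
The largest bag has 2 vertices, giving width 1; this decomposition certifies tw(G) ≤ 1. Since G has at least one edge (e.g. 0–1), it is not an edgeless graph, so tw(G) ≥ 1. The upper and lower bounds meet at 1, so that is the treewidth.

1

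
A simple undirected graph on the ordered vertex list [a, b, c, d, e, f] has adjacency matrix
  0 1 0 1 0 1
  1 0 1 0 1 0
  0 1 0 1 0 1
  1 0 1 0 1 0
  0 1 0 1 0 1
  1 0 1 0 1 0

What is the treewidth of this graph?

3

A width-3 tree decomposition is:
Bags: B1 = {b, d, e, f}  B2 = {a, b, d, f}  B3 = {b, c, d, f}
Tree: B1–B2, B2–B3
Each bag holds 4 vertices, so the decomposition has width 3, which upper-bounds the treewidth. For the lower bound: the 4 vertex sets {e,f}, {a,d}, {b}, {c} are disjoint, each induces a connected subgraph, and every pair is joined by at least one edge of G. Contracting each set to a single vertex therefore yields K_{4} as a minor, and since treewidth is minor-monotone, tw(G) ≥ tw(K_{4}) = 3. Combining the bounds, tw(G) = 3.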